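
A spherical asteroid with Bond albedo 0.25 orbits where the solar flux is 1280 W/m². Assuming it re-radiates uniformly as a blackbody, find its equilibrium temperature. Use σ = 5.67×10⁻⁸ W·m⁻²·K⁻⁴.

Power absorbed = (1−a)S·πR²; power emitted = 4πR²σT⁴. Equating and cancelling πR²:
T = ((1−a)S / 4σ)^(1/4) = (960 / (4 × 5.67×10⁻⁸))^(1/4) = (4.23×10^9)^(1/4).
T = 255 K.

T ≈ 255 K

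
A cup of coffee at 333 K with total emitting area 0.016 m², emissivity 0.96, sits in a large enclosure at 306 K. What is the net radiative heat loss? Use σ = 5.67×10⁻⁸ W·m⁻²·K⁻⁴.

Q = εσA(T⁴ − T_s⁴). T⁴ − T_s⁴ = (333)⁴ − (306)⁴ = 1.23×10^10 − 8.77×10^9 = 3.53×10^9 K⁴.
Q = 0.96 × 5.67×10⁻⁸ × 0.0160 × 3.53×10^9 = 3.07 W.

Q ≈ 3.07 W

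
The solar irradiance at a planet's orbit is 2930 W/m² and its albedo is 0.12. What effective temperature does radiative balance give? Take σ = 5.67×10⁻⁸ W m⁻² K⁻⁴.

Power absorbed = (1−a)S·πR²; power emitted = 4πR²σT⁴. Equating and cancelling πR²:
T = ((1−a)S / 4σ)^(1/4) = (2580 / (4 × 5.67×10⁻⁸))^(1/4) = (1.14×10^10)^(1/4).
T = 327 K.

T ≈ 327 K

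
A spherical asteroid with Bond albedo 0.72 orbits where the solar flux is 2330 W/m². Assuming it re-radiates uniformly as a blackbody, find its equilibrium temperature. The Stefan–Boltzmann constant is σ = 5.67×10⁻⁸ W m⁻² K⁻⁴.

Power absorbed = (1−a)S·πR²; power emitted = 4πR²σT⁴. Equating and cancelling πR²:
T = ((1−a)S / 4σ)^(1/4) = (652 / (4 × 5.67×10⁻⁸))^(1/4) = (2.88×10^9)^(1/4).
T = 232 K.

T ≈ 232 K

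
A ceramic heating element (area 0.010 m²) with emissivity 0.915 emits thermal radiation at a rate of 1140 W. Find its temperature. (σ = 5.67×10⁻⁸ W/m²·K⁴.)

From P = εσAT⁴, T = (P / εσA)^(1/4) = (1140 / (0.915 × 5.67×10⁻⁸ × 0.0100))^(1/4).
T = (2.20×10^12)^(1/4) = 1220 K.

T ≈ 1220 K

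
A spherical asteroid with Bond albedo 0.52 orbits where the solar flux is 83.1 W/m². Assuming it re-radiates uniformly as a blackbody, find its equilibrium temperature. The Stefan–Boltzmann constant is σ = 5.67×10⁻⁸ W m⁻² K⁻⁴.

Power absorbed = (1−a)S·πR²; power emitted = 4πR²σT⁴. Equating and cancelling πR²:
T = ((1−a)S / 4σ)^(1/4) = (39.9 / (4 × 5.67×10⁻⁸))^(1/4) = (1.76×10^8)^(1/4).
T = 115 K.

T ≈ 115 K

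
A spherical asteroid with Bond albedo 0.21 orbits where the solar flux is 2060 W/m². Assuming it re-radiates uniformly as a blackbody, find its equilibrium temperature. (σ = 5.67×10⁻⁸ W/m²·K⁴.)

Power absorbed = (1−a)S·πR²; power emitted = 4πR²σT⁴. Equating and cancelling πR²:
T = ((1−a)S / 4σ)^(1/4) = (1630 / (4 × 5.67×10⁻⁸))^(1/4) = (7.18×10^9)^(1/4).
T = 291 K.

T ≈ 291 K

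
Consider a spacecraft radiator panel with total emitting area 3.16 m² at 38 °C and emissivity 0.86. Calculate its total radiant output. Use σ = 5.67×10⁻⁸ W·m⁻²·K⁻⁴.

P ≈ 1440 W

38 °C = 311 K.
P = εσAT⁴ = 0.86 × 5.67×10⁻⁸ × 3.16 × (311)⁴ = 0.86 × 5.67×10⁻⁸ × 3.16 × 9.35×10^9.
P = 1440 W.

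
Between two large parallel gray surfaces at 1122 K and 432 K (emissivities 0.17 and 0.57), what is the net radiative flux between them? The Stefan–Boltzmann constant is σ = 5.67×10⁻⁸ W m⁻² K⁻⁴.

For two large parallel gray plates, q = σ(T₁⁴ − T₂⁴) / (1/ε₁ + 1/ε₂ − 1).
1/ε₁ + 1/ε₂ − 1 = 1/0.17 + 1/0.57 − 1 = 6.637.
T₁⁴ − T₂⁴ = 1.58×10^12 − 3.48×10^10 = 1.55×10^12 K⁴.
q = 5.67×10⁻⁸ × 1.55×10^12 / 6.637 = 13200 W/m².

q ≈ 13200 W/m²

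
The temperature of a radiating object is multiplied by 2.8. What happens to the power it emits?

P ∝ T⁴, so the power scales as (2.8)⁴ = 61.5.

factor ≈ 61.5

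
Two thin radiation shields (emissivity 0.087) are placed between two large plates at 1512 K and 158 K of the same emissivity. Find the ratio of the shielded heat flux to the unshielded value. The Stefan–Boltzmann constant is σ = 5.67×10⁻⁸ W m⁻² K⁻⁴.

With N identical shields there are N+1 = 3 gaps in series, each with the same radiative resistance, so the flux falls to 1/(N+1) of its unshielded value.

ratio ≈ 0.333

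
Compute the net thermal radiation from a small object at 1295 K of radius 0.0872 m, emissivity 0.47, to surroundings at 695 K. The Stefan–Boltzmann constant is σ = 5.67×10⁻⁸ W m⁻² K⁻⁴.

A = 4πr² = 4π × (0.0872)² = 0.0956 m².
Q = εσA(T⁴ − T_s⁴). T⁴ − T_s⁴ = (1295)⁴ − (695)⁴ = 2.81×10^12 − 2.33×10^11 = 2.58×10^12 K⁴.
Q = 0.47 × 5.67×10⁻⁸ × 0.0956 × 2.58×10^12 = 6570 W.

Q ≈ 6570 W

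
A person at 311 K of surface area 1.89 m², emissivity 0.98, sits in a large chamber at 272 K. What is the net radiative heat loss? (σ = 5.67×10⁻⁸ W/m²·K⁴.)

Q = εσA(T⁴ − T_s⁴). T⁴ − T_s⁴ = (311)⁴ − (272)⁴ = 9.35×10^9 − 5.47×10^9 = 3.88×10^9 K⁴.
Q = 0.98 × 5.67×10⁻⁸ × 1.89 × 3.88×10^9 = 408 W.

Q ≈ 408 W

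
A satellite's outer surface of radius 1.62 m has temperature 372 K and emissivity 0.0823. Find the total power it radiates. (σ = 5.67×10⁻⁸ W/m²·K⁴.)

P ≈ 2950 W

A = 4πr² = 4π × (1.62)² = 33.0 m².
Stefan–Boltzmann: P = εσAT⁴ = 0.0823 × 5.67×10⁻⁸ × 33.0 × (372)⁴ = 0.0823 × 5.67×10⁻⁸ × 33.0 × 1.92×10^10.
P = 2950 W.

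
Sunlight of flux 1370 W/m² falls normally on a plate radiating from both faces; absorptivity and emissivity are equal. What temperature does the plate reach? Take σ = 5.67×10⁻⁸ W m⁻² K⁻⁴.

T ≈ 332 K

Absorbed flux αS = emitted flux 2εσT⁴ per unit area; with α = ε this gives T = (S/2σ)^(1/4).
T = (1370 / (2 × 5.67×10⁻⁸))^(1/4) = (1.21×10^10)^(1/4).
T = 332 K.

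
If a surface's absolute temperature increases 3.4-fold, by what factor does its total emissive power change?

P ∝ T⁴, so the power scales as (3.4)⁴ = 134.

factor ≈ 134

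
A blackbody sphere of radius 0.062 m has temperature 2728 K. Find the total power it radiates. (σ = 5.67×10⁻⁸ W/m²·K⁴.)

A = 4πr² = 4π × (0.062)² = 0.0483 m².
P = σAT⁴ = 5.67×10⁻⁸ × 0.0483 × (2728)⁴ = 5.67×10⁻⁸ × 0.0483 × 5.54×10^13.
P = 1.52×10^5 W.

P ≈ 1.52×10^5 W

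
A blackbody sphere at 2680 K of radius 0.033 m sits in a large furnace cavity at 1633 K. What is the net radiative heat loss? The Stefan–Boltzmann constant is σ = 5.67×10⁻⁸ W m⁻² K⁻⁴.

Q ≈ 34500 W

A = 4πr² = 4π × (0.033)² = 0.0137 m².
Q = σA(T⁴ − T_s⁴). T⁴ − T_s⁴ = (2680)⁴ − (1633)⁴ = 5.16×10^13 − 7.11×10^12 = 4.45×10^13 K⁴.
Q = 5.67×10⁻⁸ × 0.0137 × 4.45×10^13 = 34500 W.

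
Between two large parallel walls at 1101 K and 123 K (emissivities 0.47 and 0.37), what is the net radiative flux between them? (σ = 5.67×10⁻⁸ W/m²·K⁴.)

For two large parallel gray plates, q = σ(T₁⁴ − T₂⁴) / (1/ε₁ + 1/ε₂ − 1).
1/ε₁ + 1/ε₂ − 1 = 1/0.47 + 1/0.37 − 1 = 3.830.
T₁⁴ − T₂⁴ = 1.47×10^12 − 2.29×10^8 = 1.47×10^12 K⁴.
q = 5.67×10⁻⁸ × 1.47×10^12 / 3.830 = 21700 W/m².

q ≈ 21700 W/m²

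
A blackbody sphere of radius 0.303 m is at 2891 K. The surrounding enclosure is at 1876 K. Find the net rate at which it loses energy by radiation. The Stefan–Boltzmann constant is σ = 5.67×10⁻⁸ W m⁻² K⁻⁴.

A = 4πr² = 4π × (0.303)² = 1.15 m².
Q = σA(T⁴ − T_s⁴). T⁴ − T_s⁴ = (2891)⁴ − (1876)⁴ = 6.99×10^13 − 1.24×10^13 = 5.75×10^13 K⁴.
Q = 5.67×10⁻⁸ × 1.15 × 5.75×10^13 = 3.76×10^6 W.

Q ≈ 3.76×10^6 W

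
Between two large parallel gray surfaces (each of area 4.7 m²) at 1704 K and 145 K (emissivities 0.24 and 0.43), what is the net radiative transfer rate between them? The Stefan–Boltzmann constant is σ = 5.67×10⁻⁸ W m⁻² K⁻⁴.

For two large parallel gray plates, q = σ(T₁⁴ − T₂⁴) / (1/ε₁ + 1/ε₂ − 1).
1/ε₁ + 1/ε₂ − 1 = 1/0.24 + 1/0.43 − 1 = 5.492.
T₁⁴ − T₂⁴ = 8.43×10^12 − 4.42×10^8 = 8.43×10^12 K⁴.
q = 5.67×10⁻⁸ × 8.43×10^12 / 5.492 = 87000 W/m².
Q = q·A = 87000 × 4.7 = 4.09×10^5 W.

Q ≈ 4.09×10^5 W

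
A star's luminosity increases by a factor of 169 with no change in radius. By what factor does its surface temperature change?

P ∝ T⁴ ⇒ T ∝ P^(1/4), so T scales by (169)^(1/4) = 3.61.

factor ≈ 3.61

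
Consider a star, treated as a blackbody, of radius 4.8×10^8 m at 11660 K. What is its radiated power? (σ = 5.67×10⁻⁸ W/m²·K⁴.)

A = 4πr² = 4π × (4.8×10^8)² = 2.90×10^18 m².
P = σAT⁴ = 5.67×10⁻⁸ × 2.90×10^18 × (11660)⁴ = 5.67×10⁻⁸ × 2.90×10^18 × 1.85×10^16.
P = 3.03×10^27 W.

P ≈ 3.03×10^27 W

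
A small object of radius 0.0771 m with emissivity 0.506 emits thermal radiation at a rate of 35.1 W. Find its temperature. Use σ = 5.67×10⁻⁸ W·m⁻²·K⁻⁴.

A = 4πr² = 4π × (0.0771)² = 0.0747 m².
From P = εσAT⁴, T = (P / εσA)^(1/4) = (35.1 / (0.506 × 5.67×10⁻⁸ × 0.0747))^(1/4).
T = (1.64×10^10)^(1/4) = 358 K.

T ≈ 358 K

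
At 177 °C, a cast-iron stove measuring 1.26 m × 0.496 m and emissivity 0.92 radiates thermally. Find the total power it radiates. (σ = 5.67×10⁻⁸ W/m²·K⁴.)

A = 1.26 × 0.496 = 0.625 m².
177 °C = 450 K.
P = εσAT⁴ = 0.92 × 5.67×10⁻⁸ × 0.625 × (450)⁴ = 0.92 × 5.67×10⁻⁸ × 0.625 × 4.10×10^10.
P = 1340 W.

P ≈ 1340 W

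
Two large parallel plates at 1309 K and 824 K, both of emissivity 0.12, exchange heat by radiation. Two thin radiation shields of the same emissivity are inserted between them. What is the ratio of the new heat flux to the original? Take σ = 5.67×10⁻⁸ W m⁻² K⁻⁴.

ratio ≈ 0.333

With N identical shields there are N+1 = 3 gaps in series, each with the same radiative resistance, so the flux falls to 1/(N+1) of its unshielded value.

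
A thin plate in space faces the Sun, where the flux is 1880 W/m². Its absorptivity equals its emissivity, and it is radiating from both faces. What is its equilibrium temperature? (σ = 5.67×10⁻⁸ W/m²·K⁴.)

T ≈ 359 K

Absorbed flux αS = emitted flux 2εσT⁴ per unit area; with α = ε this gives T = (S/2σ)^(1/4).
T = (1880 / (2 × 5.67×10⁻⁸))^(1/4) = (1.66×10^10)^(1/4).
T = 359 K.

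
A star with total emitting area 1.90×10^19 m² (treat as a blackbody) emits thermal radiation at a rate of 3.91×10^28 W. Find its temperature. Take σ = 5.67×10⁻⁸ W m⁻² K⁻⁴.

T ≈ 13800 K

From P = σAT⁴, T = (P / σA)^(1/4) = (3.91×10^28 / (5.67×10⁻⁸ × 1.90×10^19))^(1/4).
T = (3.63×10^16)^(1/4) = 13800 K.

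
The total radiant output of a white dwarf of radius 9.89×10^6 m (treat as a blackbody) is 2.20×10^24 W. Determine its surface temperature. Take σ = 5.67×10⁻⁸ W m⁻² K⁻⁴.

T ≈ 13300 K

A = 4πr² = 4π × (9.89×10^6)² = 1.23×10^15 m².
From P = σAT⁴, T = (P / σA)^(1/4) = (2.20×10^24 / (5.67×10⁻⁸ × 1.23×10^15))^(1/4).
T = (3.16×10^16)^(1/4) = 13300 K.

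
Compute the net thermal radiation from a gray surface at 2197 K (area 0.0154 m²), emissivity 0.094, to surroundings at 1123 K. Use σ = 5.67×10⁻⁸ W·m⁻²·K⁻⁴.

Q ≈ 1780 W

Q = εσA(T⁴ − T_s⁴). T⁴ − T_s⁴ = (2197)⁴ − (1123)⁴ = 2.33×10^13 − 1.59×10^12 = 2.17×10^13 K⁴.
Q = 0.094 × 5.67×10⁻⁸ × 0.0154 × 2.17×10^13 = 1780 W.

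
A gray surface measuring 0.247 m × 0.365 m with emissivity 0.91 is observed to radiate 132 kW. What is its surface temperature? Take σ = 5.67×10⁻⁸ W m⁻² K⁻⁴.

A = 0.247 × 0.365 = 0.0902 m².
From P = εσAT⁴, T = (P / εσA)^(1/4) = (1.32×10^5 / (0.91 × 5.67×10⁻⁸ × 0.0902))^(1/4).
T = (2.84×10^13)^(1/4) = 2310 K.

T ≈ 2310 K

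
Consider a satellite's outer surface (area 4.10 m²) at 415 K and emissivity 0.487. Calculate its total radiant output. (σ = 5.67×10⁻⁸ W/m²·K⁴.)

P = εσAT⁴ = 0.487 × 5.67×10⁻⁸ × 4.10 × (415)⁴ = 0.487 × 5.67×10⁻⁸ × 4.10 × 2.97×10^10.
P = 3360 W.

P ≈ 3360 W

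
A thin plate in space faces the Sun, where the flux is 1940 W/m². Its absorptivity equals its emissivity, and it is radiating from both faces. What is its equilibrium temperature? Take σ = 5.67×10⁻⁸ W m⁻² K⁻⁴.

Absorbed flux αS = emitted flux 2εσT⁴ per unit area; with α = ε this gives T = (S/2σ)^(1/4).
T = (1940 / (2 × 5.67×10⁻⁸))^(1/4) = (1.71×10^10)^(1/4).
T = 362 K.

T ≈ 362 K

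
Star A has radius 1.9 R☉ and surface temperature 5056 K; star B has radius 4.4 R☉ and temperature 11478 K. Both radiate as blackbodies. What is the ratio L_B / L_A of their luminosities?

L = 4πR²σT⁴ ∝ R²T⁴, so L_B/L_A = (4.4/1.9)² × (11478/5056)⁴ = 5.36 × 26.6 = 142.

L_B/L_A ≈ 142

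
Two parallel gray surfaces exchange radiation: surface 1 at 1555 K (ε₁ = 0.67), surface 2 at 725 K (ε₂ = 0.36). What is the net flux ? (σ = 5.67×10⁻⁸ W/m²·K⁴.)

q ≈ 96600 W/m²

For two large parallel gray plates, q = σ(T₁⁴ − T₂⁴) / (1/ε₁ + 1/ε₂ − 1).
1/ε₁ + 1/ε₂ − 1 = 1/0.67 + 1/0.36 − 1 = 3.270.
T₁⁴ − T₂⁴ = 5.85×10^12 − 2.76×10^11 = 5.57×10^12 K⁴.
q = 5.67×10⁻⁸ × 5.57×10^12 / 3.270 = 96600 W/m².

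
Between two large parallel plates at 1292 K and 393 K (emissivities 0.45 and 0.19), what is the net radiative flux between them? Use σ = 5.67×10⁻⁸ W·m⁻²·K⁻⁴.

q ≈ 24200 W/m²

For two large parallel gray plates, q = σ(T₁⁴ − T₂⁴) / (1/ε₁ + 1/ε₂ − 1).
1/ε₁ + 1/ε₂ − 1 = 1/0.45 + 1/0.19 − 1 = 6.485.
T₁⁴ − T₂⁴ = 2.79×10^12 − 2.39×10^10 = 2.76×10^12 K⁴.
q = 5.67×10⁻⁸ × 2.76×10^12 / 6.485 = 24200 W/m².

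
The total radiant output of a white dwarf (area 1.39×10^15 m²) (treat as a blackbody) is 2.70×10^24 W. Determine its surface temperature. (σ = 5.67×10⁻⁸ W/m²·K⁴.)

T ≈ 13600 K

From P = σAT⁴, T = (P / σA)^(1/4) = (2.70×10^24 / (5.67×10⁻⁸ × 1.39×10^15))^(1/4).
T = (3.43×10^16)^(1/4) = 13600 K.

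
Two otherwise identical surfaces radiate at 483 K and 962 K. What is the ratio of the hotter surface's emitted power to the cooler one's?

ratio ≈ 15.7

P ∝ T⁴, so the ratio is (962/483)⁴ = (1.992)⁴ = 15.7.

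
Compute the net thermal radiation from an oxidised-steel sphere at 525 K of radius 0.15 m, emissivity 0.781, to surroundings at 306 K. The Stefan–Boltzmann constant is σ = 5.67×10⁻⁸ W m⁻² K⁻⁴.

A = 4πr² = 4π × (0.15)² = 0.283 m².
Q = εσA(T⁴ − T_s⁴). T⁴ − T_s⁴ = (525)⁴ − (306)⁴ = 7.60×10^10 − 8.77×10^9 = 6.72×10^10 K⁴.
Q = 0.781 × 5.67×10⁻⁸ × 0.283 × 6.72×10^10 = 841 W.

Q ≈ 841 W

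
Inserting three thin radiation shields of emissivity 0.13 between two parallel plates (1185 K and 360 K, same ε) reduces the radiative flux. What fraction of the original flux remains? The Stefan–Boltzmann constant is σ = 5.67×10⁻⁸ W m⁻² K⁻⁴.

With N identical shields there are N+1 = 4 gaps in series, each with the same radiative resistance, so the flux falls to 1/(N+1) of its unshielded value.

ratio ≈ 0.250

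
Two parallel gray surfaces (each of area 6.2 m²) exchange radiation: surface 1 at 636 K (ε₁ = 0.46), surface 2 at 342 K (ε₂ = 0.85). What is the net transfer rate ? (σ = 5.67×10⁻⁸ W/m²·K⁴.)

For two large parallel gray plates, q = σ(T₁⁴ − T₂⁴) / (1/ε₁ + 1/ε₂ − 1).
1/ε₁ + 1/ε₂ − 1 = 1/0.46 + 1/0.85 − 1 = 2.350.
T₁⁴ − T₂⁴ = 1.64×10^11 − 1.37×10^10 = 1.50×10^11 K⁴.
q = 5.67×10⁻⁸ × 1.50×10^11 / 2.350 = 3620 W/m².
Q = q·A = 3620 × 6.2 = 22400 W.

Q ≈ 22400 W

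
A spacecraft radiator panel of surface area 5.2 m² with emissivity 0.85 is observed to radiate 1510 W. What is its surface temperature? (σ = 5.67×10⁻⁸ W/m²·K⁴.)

T ≈ 279 K

From P = εσAT⁴, T = (P / εσA)^(1/4) = (1510 / (0.85 × 5.67×10⁻⁸ × 5.20))^(1/4).
T = (6.03×10^9)^(1/4) = 279 K.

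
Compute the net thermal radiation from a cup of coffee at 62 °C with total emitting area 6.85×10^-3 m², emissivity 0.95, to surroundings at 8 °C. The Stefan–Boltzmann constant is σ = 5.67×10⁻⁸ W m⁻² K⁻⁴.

Q ≈ 2.35 W

Convert: 62 °C = 335 K; 8 °C = 281 K.
Q = εσA(T⁴ − T_s⁴). T⁴ − T_s⁴ = (335)⁴ − (281)⁴ = 1.26×10^10 − 6.23×10^9 = 6.36×10^9 K⁴.
Q = 0.95 × 5.67×10⁻⁸ × 6.85×10^-3 × 6.36×10^9 = 2.35 W.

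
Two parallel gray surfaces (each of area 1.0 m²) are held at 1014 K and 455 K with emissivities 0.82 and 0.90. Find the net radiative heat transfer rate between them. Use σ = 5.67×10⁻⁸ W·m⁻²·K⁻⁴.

For two large parallel gray plates, q = σ(T₁⁴ − T₂⁴) / (1/ε₁ + 1/ε₂ − 1).
1/ε₁ + 1/ε₂ − 1 = 1/0.82 + 1/0.90 − 1 = 1.331.
T₁⁴ − T₂⁴ = 1.06×10^12 − 4.29×10^10 = 1.01×10^12 K⁴.
q = 5.67×10⁻⁸ × 1.01×10^12 / 1.331 = 43200 W/m².
Q = q·A = 43200 × 1.0 = 43200 W.

Q ≈ 43200 W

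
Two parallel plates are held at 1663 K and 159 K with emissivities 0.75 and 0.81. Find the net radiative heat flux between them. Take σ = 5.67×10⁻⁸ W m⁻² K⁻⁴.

q ≈ 2.77×10^5 W/m²

For two large parallel gray plates, q = σ(T₁⁴ − T₂⁴) / (1/ε₁ + 1/ε₂ − 1).
1/ε₁ + 1/ε₂ − 1 = 1/0.75 + 1/0.81 − 1 = 1.568.
T₁⁴ − T₂⁴ = 7.65×10^12 − 6.39×10^8 = 7.65×10^12 K⁴.
q = 5.67×10⁻⁸ × 7.65×10^12 / 1.568 = 2.77×10^5 W/m².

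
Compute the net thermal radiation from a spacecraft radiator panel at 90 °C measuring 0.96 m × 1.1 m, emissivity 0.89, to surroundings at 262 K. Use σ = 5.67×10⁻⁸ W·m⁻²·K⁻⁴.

Q ≈ 674 W

A = 0.96 × 1.1 = 1.06 m².
Convert: 90 °C = 363 K.
Q = εσA(T⁴ − T_s⁴). T⁴ − T_s⁴ = (363)⁴ − (262)⁴ = 1.74×10^10 − 4.71×10^9 = 1.27×10^10 K⁴.
Q = 0.89 × 5.67×10⁻⁸ × 1.06 × 1.27×10^10 = 674 W.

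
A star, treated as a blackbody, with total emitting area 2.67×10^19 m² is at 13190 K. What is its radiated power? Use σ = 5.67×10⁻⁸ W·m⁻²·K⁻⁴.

P = σAT⁴ = 5.67×10⁻⁸ × 2.67×10^19 × (13190)⁴ = 5.67×10⁻⁸ × 2.67×10^19 × 3.03×10^16.
P = 4.58×10^28 W.

P ≈ 4.58×10^28 W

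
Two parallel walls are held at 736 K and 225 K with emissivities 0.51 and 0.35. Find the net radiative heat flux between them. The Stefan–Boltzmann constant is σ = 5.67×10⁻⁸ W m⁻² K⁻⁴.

q ≈ 4320 W/m²

For two large parallel gray plates, q = σ(T₁⁴ − T₂⁴) / (1/ε₁ + 1/ε₂ − 1).
1/ε₁ + 1/ε₂ − 1 = 1/0.51 + 1/0.35 − 1 = 3.818.
T₁⁴ − T₂⁴ = 2.93×10^11 − 2.56×10^9 = 2.91×10^11 K⁴.
q = 5.67×10⁻⁸ × 2.91×10^11 / 3.818 = 4320 W/m².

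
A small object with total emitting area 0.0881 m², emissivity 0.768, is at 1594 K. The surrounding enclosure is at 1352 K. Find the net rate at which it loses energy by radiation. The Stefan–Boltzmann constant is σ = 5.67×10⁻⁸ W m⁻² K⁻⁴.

Q ≈ 11900 W

Q = εσA(T⁴ − T_s⁴). T⁴ − T_s⁴ = (1594)⁴ − (1352)⁴ = 6.46×10^12 − 3.34×10^12 = 3.11×10^12 K⁴.
Q = 0.768 × 5.67×10⁻⁸ × 0.0881 × 3.11×10^12 = 11900 W.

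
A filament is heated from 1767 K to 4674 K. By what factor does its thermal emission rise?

ratio ≈ 49.0

P ∝ T⁴, so the ratio is (4674/1767)⁴ = (2.645)⁴ = 49.0.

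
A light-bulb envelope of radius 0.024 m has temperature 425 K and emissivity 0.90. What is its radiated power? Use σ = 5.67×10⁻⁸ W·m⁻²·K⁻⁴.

P ≈ 12.1 W

A = 4πr² = 4π × (0.024)² = 7.24×10^-3 m².
P = εσAT⁴ = 0.90 × 5.67×10⁻⁸ × 7.24×10^-3 × (425)⁴ = 0.90 × 5.67×10⁻⁸ × 7.24×10^-3 × 3.26×10^10.
P = 12.1 W.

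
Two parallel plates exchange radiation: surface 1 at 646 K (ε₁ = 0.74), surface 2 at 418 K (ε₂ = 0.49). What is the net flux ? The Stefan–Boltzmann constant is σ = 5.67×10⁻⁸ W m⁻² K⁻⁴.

q ≈ 3400 W/m²

For two large parallel gray plates, q = σ(T₁⁴ − T₂⁴) / (1/ε₁ + 1/ε₂ − 1).
1/ε₁ + 1/ε₂ − 1 = 1/0.74 + 1/0.49 − 1 = 2.392.
T₁⁴ − T₂⁴ = 1.74×10^11 − 3.05×10^10 = 1.44×10^11 K⁴.
q = 5.67×10⁻⁸ × 1.44×10^11 / 2.392 = 3400 W/m².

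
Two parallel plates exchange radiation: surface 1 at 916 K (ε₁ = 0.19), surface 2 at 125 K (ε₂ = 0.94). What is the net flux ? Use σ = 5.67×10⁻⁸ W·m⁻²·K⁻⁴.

q ≈ 7490 W/m²

For two large parallel gray plates, q = σ(T₁⁴ − T₂⁴) / (1/ε₁ + 1/ε₂ − 1).
1/ε₁ + 1/ε₂ − 1 = 1/0.19 + 1/0.94 − 1 = 5.327.
T₁⁴ − T₂⁴ = 7.04×10^11 − 2.44×10^8 = 7.04×10^11 K⁴.
q = 5.67×10⁻⁸ × 7.04×10^11 / 5.327 = 7490 W/m².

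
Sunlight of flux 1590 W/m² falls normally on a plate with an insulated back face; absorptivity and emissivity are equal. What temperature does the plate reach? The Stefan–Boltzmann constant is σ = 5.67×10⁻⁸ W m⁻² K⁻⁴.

T ≈ 409 K

Absorbed flux αS = emitted flux εσT⁴ (one radiating face); with α = ε, T = (S/σ)^(1/4).
T = (1590 / 5.67×10⁻⁸)^(1/4) = (2.80×10^10)^(1/4).
T = 409 K.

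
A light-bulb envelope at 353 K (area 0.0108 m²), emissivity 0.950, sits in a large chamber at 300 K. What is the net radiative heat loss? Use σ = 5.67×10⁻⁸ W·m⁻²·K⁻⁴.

Q ≈ 4.32 W

Q = εσA(T⁴ − T_s⁴). T⁴ − T_s⁴ = (353)⁴ − (300)⁴ = 1.55×10^10 − 8.10×10^9 = 7.43×10^9 K⁴.
Q = 0.950 × 5.67×10⁻⁸ × 0.0108 × 7.43×10^9 = 4.32 W.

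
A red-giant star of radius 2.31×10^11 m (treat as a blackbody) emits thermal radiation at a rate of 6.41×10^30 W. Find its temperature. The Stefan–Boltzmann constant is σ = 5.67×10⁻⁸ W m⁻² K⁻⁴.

A = 4πr² = 4π × (2.31×10^11)² = 6.71×10^23 m².
From P = σAT⁴, T = (P / σA)^(1/4) = (6.41×10^30 / (5.67×10⁻⁸ × 6.71×10^23))^(1/4).
T = (1.69×10^14)^(1/4) = 3600 K.

T ≈ 3600 K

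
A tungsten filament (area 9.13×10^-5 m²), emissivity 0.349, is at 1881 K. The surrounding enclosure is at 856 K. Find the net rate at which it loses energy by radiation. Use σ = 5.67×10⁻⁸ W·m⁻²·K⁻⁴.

Q = εσA(T⁴ − T_s⁴). T⁴ − T_s⁴ = (1881)⁴ − (856)⁴ = 1.25×10^13 − 5.37×10^11 = 1.20×10^13 K⁴.
Q = 0.349 × 5.67×10⁻⁸ × 9.13×10^-5 × 1.20×10^13 = 21.6 W.

Q ≈ 21.6 W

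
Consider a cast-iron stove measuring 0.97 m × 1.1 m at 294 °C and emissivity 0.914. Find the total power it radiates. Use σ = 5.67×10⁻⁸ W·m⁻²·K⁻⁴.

A = 0.97 × 1.1 = 1.07 m².
294 °C = 567 K.
Stefan–Boltzmann: P = εσAT⁴ = 0.914 × 5.67×10⁻⁸ × 1.07 × (567)⁴ = 0.914 × 5.67×10⁻⁸ × 1.07 × 1.03×10^11.
P = 5720 W.

P ≈ 5720 W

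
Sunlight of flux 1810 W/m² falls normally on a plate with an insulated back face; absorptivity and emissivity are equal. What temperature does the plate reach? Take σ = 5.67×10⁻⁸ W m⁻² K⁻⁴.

Absorbed flux αS = emitted flux εσT⁴ (one radiating face); with α = ε, T = (S/σ)^(1/4).
T = (1810 / 5.67×10⁻⁸)^(1/4) = (3.19×10^10)^(1/4).
T = 423 K.

T ≈ 423 K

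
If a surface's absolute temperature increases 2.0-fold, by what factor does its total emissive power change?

factor ≈ 16.0

P ∝ T⁴, so the power scales as (2.0)⁴ = 16.0.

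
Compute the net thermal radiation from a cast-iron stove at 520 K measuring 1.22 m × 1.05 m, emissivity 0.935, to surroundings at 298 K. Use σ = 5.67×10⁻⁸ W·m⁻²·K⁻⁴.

Q ≈ 4430 W

A = 1.22 × 1.05 = 1.28 m².
Q = εσA(T⁴ − T_s⁴). T⁴ − T_s⁴ = (520)⁴ − (298)⁴ = 7.31×10^10 − 7.89×10^9 = 6.52×10^10 K⁴.
Q = 0.935 × 5.67×10⁻⁸ × 1.28 × 6.52×10^10 = 4430 W.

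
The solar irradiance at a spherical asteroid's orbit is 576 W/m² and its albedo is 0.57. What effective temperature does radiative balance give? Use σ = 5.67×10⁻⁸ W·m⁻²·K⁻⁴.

Power absorbed = (1−a)S·πR²; power emitted = 4πR²σT⁴. Equating and cancelling πR²:
T = ((1−a)S / 4σ)^(1/4) = (248 / (4 × 5.67×10⁻⁸))^(1/4) = (1.09×10^9)^(1/4).
T = 182 K.

T ≈ 182 K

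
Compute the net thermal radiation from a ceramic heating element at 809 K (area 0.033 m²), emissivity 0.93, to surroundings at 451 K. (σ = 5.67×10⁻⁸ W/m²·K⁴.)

Q ≈ 673 W

Q = εσA(T⁴ − T_s⁴). T⁴ − T_s⁴ = (809)⁴ − (451)⁴ = 4.28×10^11 − 4.14×10^10 = 3.87×10^11 K⁴.
Q = 0.93 × 5.67×10⁻⁸ × 0.0330 × 3.87×10^11 = 673 W.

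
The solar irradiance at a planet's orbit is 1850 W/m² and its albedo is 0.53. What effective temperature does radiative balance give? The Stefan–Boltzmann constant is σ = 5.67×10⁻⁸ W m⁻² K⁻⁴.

Power absorbed = (1−a)S·πR²; power emitted = 4πR²σT⁴. Equating and cancelling πR²:
T = ((1−a)S / 4σ)^(1/4) = (870 / (4 × 5.67×10⁻⁸))^(1/4) = (3.83×10^9)^(1/4).
T = 249 K.

T ≈ 249 K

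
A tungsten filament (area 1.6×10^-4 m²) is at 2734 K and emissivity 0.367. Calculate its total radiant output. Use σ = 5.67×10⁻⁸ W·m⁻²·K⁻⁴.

Stefan–Boltzmann: P = εσAT⁴ = 0.367 × 5.67×10⁻⁸ × 1.60×10^-4 × (2734)⁴ = 0.367 × 5.67×10⁻⁸ × 1.60×10^-4 × 5.59×10^13.
P = 186 W.

P ≈ 186 W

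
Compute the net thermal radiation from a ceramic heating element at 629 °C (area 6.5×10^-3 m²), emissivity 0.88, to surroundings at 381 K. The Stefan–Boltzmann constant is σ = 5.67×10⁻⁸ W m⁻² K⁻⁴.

Convert: 629 °C = 902 K.
Q = εσA(T⁴ − T_s⁴). T⁴ − T_s⁴ = (902)⁴ − (381)⁴ = 6.62×10^11 − 2.11×10^10 = 6.41×10^11 K⁴.
Q = 0.88 × 5.67×10⁻⁸ × 6.50×10^-3 × 6.41×10^11 = 208 W.

Q ≈ 208 W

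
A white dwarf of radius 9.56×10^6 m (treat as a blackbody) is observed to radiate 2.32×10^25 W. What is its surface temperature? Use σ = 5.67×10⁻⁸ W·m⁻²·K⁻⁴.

T ≈ 24400 K

A = 4πr² = 4π × (9.56×10^6)² = 1.15×10^15 m².
From P = σAT⁴, T = (P / σA)^(1/4) = (2.32×10^25 / (5.67×10⁻⁸ × 1.15×10^15))^(1/4).
T = (3.56×10^17)^(1/4) = 24400 K.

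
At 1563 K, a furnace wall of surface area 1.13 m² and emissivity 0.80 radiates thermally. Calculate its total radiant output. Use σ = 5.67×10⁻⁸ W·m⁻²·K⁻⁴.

P ≈ 3.06×10^5 W

P = εσAT⁴ = 0.80 × 5.67×10⁻⁸ × 1.13 × (1563)⁴ = 0.80 × 5.67×10⁻⁸ × 1.13 × 5.97×10^12.
P = 3.06×10^5 W.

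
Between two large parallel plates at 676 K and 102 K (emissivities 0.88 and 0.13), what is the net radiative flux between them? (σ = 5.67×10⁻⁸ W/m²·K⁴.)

For two large parallel gray plates, q = σ(T₁⁴ − T₂⁴) / (1/ε₁ + 1/ε₂ − 1).
1/ε₁ + 1/ε₂ − 1 = 1/0.88 + 1/0.13 − 1 = 7.829.
T₁⁴ − T₂⁴ = 2.09×10^11 − 1.08×10^8 = 2.09×10^11 K⁴.
q = 5.67×10⁻⁸ × 2.09×10^11 / 7.829 = 1510 W/m².

q ≈ 1510 W/m²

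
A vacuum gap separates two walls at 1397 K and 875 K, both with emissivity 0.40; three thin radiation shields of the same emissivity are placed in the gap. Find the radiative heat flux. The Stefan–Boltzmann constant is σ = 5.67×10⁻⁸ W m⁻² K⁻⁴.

q ≈ 11400 W/m²

Each of the 4 gaps contributes resistance (2/ε − 1) = 2/0.40 − 1 = 4.000; total = 16.00.
q = σ(T₁⁴ − T₂⁴) / 16.00 = 5.67×10⁻⁸ × 3.22×10^12 / 16.00 = 11400 W/m².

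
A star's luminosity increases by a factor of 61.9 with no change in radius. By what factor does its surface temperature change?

P ∝ T⁴ ⇒ T ∝ P^(1/4), so T scales by (61.9)^(1/4) = 2.80.

factor ≈ 2.80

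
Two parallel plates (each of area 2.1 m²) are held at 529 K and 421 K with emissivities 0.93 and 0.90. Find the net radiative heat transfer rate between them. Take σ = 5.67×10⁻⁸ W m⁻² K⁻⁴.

For two large parallel gray plates, q = σ(T₁⁴ − T₂⁴) / (1/ε₁ + 1/ε₂ − 1).
1/ε₁ + 1/ε₂ − 1 = 1/0.93 + 1/0.90 − 1 = 1.186.
T₁⁴ − T₂⁴ = 7.83×10^10 − 3.14×10^10 = 4.69×10^10 K⁴.
q = 5.67×10⁻⁸ × 4.69×10^10 / 1.186 = 2240 W/m².
Q = q·A = 2240 × 2.1 = 4710 W.

Q ≈ 4710 W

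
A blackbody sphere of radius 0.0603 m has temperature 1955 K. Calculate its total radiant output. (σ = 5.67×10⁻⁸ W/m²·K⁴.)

A = 4πr² = 4π × (0.0603)² = 0.0457 m².
P = σAT⁴ = 5.67×10⁻⁸ × 0.0457 × (1955)⁴ = 5.67×10⁻⁸ × 0.0457 × 1.46×10^13.
P = 37800 W.

P ≈ 37800 W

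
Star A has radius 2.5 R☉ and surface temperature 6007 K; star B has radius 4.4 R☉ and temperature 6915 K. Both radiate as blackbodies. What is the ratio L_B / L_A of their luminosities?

L = 4πR²σT⁴ ∝ R²T⁴, so L_B/L_A = (4.4/2.5)² × (6915/6007)⁴ = 3.10 × 1.76 = 5.44.

L_B/L_A ≈ 5.44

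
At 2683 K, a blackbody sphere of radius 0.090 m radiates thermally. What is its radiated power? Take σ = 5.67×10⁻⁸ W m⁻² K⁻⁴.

A = 4πr² = 4π × (0.090)² = 0.102 m².
P = σAT⁴ = 5.67×10⁻⁸ × 0.102 × (2683)⁴ = 5.67×10⁻⁸ × 0.102 × 5.18×10^13.
P = 2.99×10^5 W.

P ≈ 2.99×10^5 W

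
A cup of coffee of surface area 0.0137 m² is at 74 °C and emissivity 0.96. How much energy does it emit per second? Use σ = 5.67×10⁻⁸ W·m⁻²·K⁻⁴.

P ≈ 10.8 W

74 °C = 347 K.
P = εσAT⁴ = 0.96 × 5.67×10⁻⁸ × 0.0137 × (347)⁴ = 0.96 × 5.67×10⁻⁸ × 0.0137 × 1.45×10^10.
P = 10.8 W.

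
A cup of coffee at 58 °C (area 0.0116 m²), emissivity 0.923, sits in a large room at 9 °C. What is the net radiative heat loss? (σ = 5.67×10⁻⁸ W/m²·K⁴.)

Convert: 58 °C = 331 K; 9 °C = 282 K.
Q = εσA(T⁴ − T_s⁴). T⁴ − T_s⁴ = (331)⁴ − (282)⁴ = 1.20×10^10 − 6.32×10^9 = 5.68×10^9 K⁴.
Q = 0.923 × 5.67×10⁻⁸ × 0.0116 × 5.68×10^9 = 3.45 W.

Q ≈ 3.45 W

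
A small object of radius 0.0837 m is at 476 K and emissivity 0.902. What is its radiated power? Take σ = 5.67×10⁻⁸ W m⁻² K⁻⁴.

A = 4πr² = 4π × (0.0837)² = 0.0880 m².
Stefan–Boltzmann: P = εσAT⁴ = 0.902 × 5.67×10⁻⁸ × 0.0880 × (476)⁴ = 0.902 × 5.67×10⁻⁸ × 0.0880 × 5.13×10^10.
P = 231 W.

P ≈ 231 W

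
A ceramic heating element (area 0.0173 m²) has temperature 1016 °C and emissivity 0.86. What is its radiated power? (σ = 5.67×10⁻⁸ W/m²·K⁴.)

1016 °C = 1289 K.
Stefan–Boltzmann: P = εσAT⁴ = 0.86 × 5.67×10⁻⁸ × 0.0173 × (1289)⁴ = 0.86 × 5.67×10⁻⁸ × 0.0173 × 2.76×10^12.
P = 2330 W.

P ≈ 2330 W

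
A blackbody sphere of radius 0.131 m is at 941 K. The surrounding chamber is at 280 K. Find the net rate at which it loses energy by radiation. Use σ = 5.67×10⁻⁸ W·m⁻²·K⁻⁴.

Q ≈ 9510 W

A = 4πr² = 4π × (0.131)² = 0.216 m².
Q = σA(T⁴ − T_s⁴). T⁴ − T_s⁴ = (941)⁴ − (280)⁴ = 7.84×10^11 − 6.15×10^9 = 7.78×10^11 K⁴.
Q = 5.67×10⁻⁸ × 0.216 × 7.78×10^11 = 9510 W.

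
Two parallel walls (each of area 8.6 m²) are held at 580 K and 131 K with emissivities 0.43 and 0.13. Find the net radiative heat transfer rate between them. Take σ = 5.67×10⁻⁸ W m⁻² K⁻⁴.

Q ≈ 6100 W

For two large parallel gray plates, q = σ(T₁⁴ − T₂⁴) / (1/ε₁ + 1/ε₂ − 1).
1/ε₁ + 1/ε₂ − 1 = 1/0.43 + 1/0.13 − 1 = 9.018.
T₁⁴ − T₂⁴ = 1.13×10^11 − 2.94×10^8 = 1.13×10^11 K⁴.
q = 5.67×10⁻⁸ × 1.13×10^11 / 9.018 = 710 W/m².
Q = q·A = 710 × 8.6 = 6100 W.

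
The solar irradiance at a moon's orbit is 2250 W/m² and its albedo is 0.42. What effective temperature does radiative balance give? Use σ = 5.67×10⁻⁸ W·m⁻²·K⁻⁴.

Power absorbed = (1−a)S·πR²; power emitted = 4πR²σT⁴. Equating and cancelling πR²:
T = ((1−a)S / 4σ)^(1/4) = (1310 / (4 × 5.67×10⁻⁸))^(1/4) = (5.75×10^9)^(1/4).
T = 275 K.

T ≈ 275 K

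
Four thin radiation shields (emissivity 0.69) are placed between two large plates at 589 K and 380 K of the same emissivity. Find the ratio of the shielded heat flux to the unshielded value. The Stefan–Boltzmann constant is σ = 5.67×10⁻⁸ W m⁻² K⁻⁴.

ratio ≈ 0.200

With N identical shields there are N+1 = 5 gaps in series, each with the same radiative resistance, so the flux falls to 1/(N+1) of its unshielded value.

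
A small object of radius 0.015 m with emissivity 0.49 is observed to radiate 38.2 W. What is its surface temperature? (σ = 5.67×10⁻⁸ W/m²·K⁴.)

T ≈ 835 K

A = 4πr² = 4π × (0.015)² = 2.83×10^-3 m².
From P = εσAT⁴, T = (P / εσA)^(1/4) = (38.2 / (0.49 × 5.67×10⁻⁸ × 2.83×10^-3))^(1/4).
T = (4.86×10^11)^(1/4) = 835 K.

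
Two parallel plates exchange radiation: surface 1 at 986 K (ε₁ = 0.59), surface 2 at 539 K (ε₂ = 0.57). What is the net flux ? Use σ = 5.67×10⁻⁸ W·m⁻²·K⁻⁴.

For two large parallel gray plates, q = σ(T₁⁴ − T₂⁴) / (1/ε₁ + 1/ε₂ − 1).
1/ε₁ + 1/ε₂ − 1 = 1/0.59 + 1/0.57 − 1 = 2.449.
T₁⁴ − T₂⁴ = 9.45×10^11 − 8.44×10^10 = 8.61×10^11 K⁴.
q = 5.67×10⁻⁸ × 8.61×10^11 / 2.449 = 19900 W/m².

q ≈ 19900 W/m²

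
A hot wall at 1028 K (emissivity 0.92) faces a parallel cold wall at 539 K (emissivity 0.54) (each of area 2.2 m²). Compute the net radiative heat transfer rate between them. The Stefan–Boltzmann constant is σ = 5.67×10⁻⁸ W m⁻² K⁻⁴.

For two large parallel gray plates, q = σ(T₁⁴ − T₂⁴) / (1/ε₁ + 1/ε₂ − 1).
1/ε₁ + 1/ε₂ − 1 = 1/0.92 + 1/0.54 − 1 = 1.939.
T₁⁴ − T₂⁴ = 1.12×10^12 − 8.44×10^10 = 1.03×10^12 K⁴.
q = 5.67×10⁻⁸ × 1.03×10^12 / 1.939 = 30200 W/m².
Q = q·A = 30200 × 2.2 = 66400 W.

Q ≈ 66400 W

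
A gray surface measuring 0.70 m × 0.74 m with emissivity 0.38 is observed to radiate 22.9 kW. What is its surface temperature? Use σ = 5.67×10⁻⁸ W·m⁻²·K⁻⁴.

T ≈ 1200 K

A = 0.70 × 0.74 = 0.518 m².
From P = εσAT⁴, T = (P / εσA)^(1/4) = (22900 / (0.38 × 5.67×10⁻⁸ × 0.518))^(1/4).
T = (2.05×10^12)^(1/4) = 1200 K.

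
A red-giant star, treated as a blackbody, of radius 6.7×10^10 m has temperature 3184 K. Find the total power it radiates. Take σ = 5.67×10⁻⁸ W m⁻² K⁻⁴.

P ≈ 3.29×10^29 W

A = 4πr² = 4π × (6.7×10^10)² = 5.64×10^22 m².
P = σAT⁴ = 5.67×10⁻⁸ × 5.64×10^22 × (3184)⁴ = 5.67×10⁻⁸ × 5.64×10^22 × 1.03×10^14.
P = 3.29×10^29 W.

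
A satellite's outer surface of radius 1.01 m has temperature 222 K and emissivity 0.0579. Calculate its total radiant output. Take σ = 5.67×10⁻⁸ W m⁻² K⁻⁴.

P ≈ 102 W

A = 4πr² = 4π × (1.01)² = 12.8 m².
P = εσAT⁴ = 0.0579 × 5.67×10⁻⁸ × 12.8 × (222)⁴ = 0.0579 × 5.67×10⁻⁸ × 12.8 × 2.43×10^9.
P = 102 W.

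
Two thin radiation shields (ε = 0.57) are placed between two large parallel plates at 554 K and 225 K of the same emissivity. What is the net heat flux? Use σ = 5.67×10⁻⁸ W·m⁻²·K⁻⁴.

Each of the 3 gaps contributes resistance (2/ε − 1) = 2/0.57 − 1 = 2.509; total = 7.526.
q = σ(T₁⁴ − T₂⁴) / 7.526 = 5.67×10⁻⁸ × 9.16×10^10 / 7.526 = 690 W/m².

q ≈ 690 W/m²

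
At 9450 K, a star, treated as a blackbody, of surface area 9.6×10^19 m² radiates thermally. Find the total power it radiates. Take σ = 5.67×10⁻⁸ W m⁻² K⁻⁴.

P ≈ 4.34×10^28 W

P = σAT⁴ = 5.67×10⁻⁸ × 9.60×10^19 × (9450)⁴ = 5.67×10⁻⁸ × 9.60×10^19 × 7.97×10^15.
P = 4.34×10^28 W.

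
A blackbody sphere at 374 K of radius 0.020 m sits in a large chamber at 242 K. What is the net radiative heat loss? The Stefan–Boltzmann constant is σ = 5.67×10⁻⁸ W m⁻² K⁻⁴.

Q ≈ 4.60 W

A = 4πr² = 4π × (0.020)² = 5.03×10^-3 m².
Q = σA(T⁴ − T_s⁴). T⁴ − T_s⁴ = (374)⁴ − (242)⁴ = 1.96×10^10 − 3.43×10^9 = 1.61×10^10 K⁴.
Q = 5.67×10⁻⁸ × 5.03×10^-3 × 1.61×10^10 = 4.60 W.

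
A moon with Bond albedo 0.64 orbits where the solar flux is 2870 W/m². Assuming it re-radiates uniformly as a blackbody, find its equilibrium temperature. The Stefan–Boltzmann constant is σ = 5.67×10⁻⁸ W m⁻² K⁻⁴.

Power absorbed = (1−a)S·πR²; power emitted = 4πR²σT⁴. Equating and cancelling πR²:
T = ((1−a)S / 4σ)^(1/4) = (1030 / (4 × 5.67×10⁻⁸))^(1/4) = (4.56×10^9)^(1/4).
T = 260 K.

T ≈ 260 K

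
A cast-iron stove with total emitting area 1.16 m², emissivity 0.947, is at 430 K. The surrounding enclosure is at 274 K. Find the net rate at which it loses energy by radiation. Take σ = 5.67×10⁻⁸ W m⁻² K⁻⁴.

Q ≈ 1780 W

Q = εσA(T⁴ − T_s⁴). T⁴ − T_s⁴ = (430)⁴ − (274)⁴ = 3.42×10^10 − 5.64×10^9 = 2.86×10^10 K⁴.
Q = 0.947 × 5.67×10⁻⁸ × 1.16 × 2.86×10^10 = 1780 W.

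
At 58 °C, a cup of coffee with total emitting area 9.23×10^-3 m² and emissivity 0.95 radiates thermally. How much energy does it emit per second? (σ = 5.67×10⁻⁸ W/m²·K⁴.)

P ≈ 5.97 W

58 °C = 331 K.
P = εσAT⁴ = 0.95 × 5.67×10⁻⁸ × 9.23×10^-3 × (331)⁴ = 0.95 × 5.67×10⁻⁸ × 9.23×10^-3 × 1.20×10^10.
P = 5.97 W.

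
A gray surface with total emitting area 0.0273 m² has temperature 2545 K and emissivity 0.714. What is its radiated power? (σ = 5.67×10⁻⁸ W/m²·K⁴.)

P = εσAT⁴ = 0.714 × 5.67×10⁻⁸ × 0.0273 × (2545)⁴ = 0.714 × 5.67×10⁻⁸ × 0.0273 × 4.20×10^13.
P = 46400 W.

P ≈ 46400 W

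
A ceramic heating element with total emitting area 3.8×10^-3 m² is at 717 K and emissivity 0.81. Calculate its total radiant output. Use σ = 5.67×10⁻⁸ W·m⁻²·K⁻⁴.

P ≈ 46.1 W

P = εσAT⁴ = 0.81 × 5.67×10⁻⁸ × 3.80×10^-3 × (717)⁴ = 0.81 × 5.67×10⁻⁸ × 3.80×10^-3 × 2.64×10^11.
P = 46.1 W.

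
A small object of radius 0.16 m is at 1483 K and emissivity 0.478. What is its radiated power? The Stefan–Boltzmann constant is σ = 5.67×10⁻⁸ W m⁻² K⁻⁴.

P ≈ 42200 W

A = 4πr² = 4π × (0.16)² = 0.322 m².
Stefan–Boltzmann: P = εσAT⁴ = 0.478 × 5.67×10⁻⁸ × 0.322 × (1483)⁴ = 0.478 × 5.67×10⁻⁸ × 0.322 × 4.84×10^12.
P = 42200 W.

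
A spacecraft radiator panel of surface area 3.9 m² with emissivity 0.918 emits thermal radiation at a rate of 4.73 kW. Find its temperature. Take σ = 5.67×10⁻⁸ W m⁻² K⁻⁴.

T ≈ 391 K

From P = εσAT⁴, T = (P / εσA)^(1/4) = (4730 / (0.918 × 5.67×10⁻⁸ × 3.90))^(1/4).
T = (2.33×10^10)^(1/4) = 391 K.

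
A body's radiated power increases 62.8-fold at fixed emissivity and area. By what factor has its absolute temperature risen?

P ∝ T⁴ ⇒ T ∝ P^(1/4), so T scales by (62.8)^(1/4) = 2.82.

factor ≈ 2.82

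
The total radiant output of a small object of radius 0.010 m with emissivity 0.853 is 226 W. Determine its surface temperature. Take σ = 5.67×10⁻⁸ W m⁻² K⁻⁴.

A = 4πr² = 4π × (0.010)² = 1.26×10^-3 m².
From P = εσAT⁴, T = (P / εσA)^(1/4) = (226 / (0.853 × 5.67×10⁻⁸ × 1.26×10^-3))^(1/4).
T = (3.72×10^12)^(1/4) = 1390 K.

T ≈ 1390 K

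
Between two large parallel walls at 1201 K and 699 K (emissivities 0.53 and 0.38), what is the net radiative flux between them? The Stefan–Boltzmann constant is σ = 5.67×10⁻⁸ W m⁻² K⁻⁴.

q ≈ 29700 W/m²

For two large parallel gray plates, q = σ(T₁⁴ − T₂⁴) / (1/ε₁ + 1/ε₂ − 1).
1/ε₁ + 1/ε₂ − 1 = 1/0.53 + 1/0.38 − 1 = 3.518.
T₁⁴ − T₂⁴ = 2.08×10^12 − 2.39×10^11 = 1.84×10^12 K⁴.
q = 5.67×10⁻⁸ × 1.84×10^12 / 3.518 = 29700 W/m².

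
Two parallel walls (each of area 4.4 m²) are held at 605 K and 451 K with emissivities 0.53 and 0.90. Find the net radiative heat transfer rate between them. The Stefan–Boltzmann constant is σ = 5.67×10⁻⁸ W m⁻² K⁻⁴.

For two large parallel gray plates, q = σ(T₁⁴ − T₂⁴) / (1/ε₁ + 1/ε₂ − 1).
1/ε₁ + 1/ε₂ − 1 = 1/0.53 + 1/0.90 − 1 = 1.998.
T₁⁴ − T₂⁴ = 1.34×10^11 − 4.14×10^10 = 9.26×10^10 K⁴.
q = 5.67×10⁻⁸ × 9.26×10^10 / 1.998 = 2630 W/m².
Q = q·A = 2630 × 4.4 = 11600 W.

Q ≈ 11600 W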